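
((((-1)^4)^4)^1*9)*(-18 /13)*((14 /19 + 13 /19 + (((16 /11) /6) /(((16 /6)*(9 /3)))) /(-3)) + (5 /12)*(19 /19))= -123759 /5434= -22.77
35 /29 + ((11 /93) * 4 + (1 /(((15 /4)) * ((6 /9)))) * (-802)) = -4303333 /13485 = -319.12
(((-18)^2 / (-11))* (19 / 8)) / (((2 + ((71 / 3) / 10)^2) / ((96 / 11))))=-66484800 / 827761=-80.32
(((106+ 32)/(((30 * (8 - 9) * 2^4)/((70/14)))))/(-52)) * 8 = 23/104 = 0.22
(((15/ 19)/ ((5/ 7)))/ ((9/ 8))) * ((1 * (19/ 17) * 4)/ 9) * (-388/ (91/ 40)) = -83.23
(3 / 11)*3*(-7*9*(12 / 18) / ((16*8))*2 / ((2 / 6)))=-567 / 352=-1.61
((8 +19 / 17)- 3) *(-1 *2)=-208 / 17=-12.24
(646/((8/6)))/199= 969/398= 2.43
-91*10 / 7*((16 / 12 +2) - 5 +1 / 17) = 10660 / 51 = 209.02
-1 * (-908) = 908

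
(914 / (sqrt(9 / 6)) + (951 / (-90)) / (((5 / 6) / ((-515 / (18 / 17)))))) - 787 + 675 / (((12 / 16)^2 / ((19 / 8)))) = 914*sqrt(6) / 3 + 740737 / 90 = 8976.69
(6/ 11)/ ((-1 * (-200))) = 0.00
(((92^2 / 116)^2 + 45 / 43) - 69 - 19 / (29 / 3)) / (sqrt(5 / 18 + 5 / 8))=1140012762 * sqrt(130) / 2350595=5529.73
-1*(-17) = 17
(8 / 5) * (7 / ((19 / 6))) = 336 / 95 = 3.54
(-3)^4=81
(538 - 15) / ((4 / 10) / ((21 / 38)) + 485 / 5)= 54915 / 10261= 5.35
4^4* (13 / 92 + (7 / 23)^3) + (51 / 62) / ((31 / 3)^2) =31461067405 / 724934194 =43.40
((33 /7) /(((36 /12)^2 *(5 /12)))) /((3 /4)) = 176 /105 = 1.68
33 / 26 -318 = -8235 / 26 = -316.73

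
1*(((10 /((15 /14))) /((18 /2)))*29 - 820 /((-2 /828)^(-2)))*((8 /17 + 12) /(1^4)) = 273149068 /728433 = 374.98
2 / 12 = 1 / 6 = 0.17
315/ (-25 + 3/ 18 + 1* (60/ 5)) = -270/ 11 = -24.55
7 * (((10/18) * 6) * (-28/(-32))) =245/12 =20.42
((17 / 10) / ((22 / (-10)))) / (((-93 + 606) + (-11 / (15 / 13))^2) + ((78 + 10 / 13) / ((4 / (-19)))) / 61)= -178425 / 138022412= -0.00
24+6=30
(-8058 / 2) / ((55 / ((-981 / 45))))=439161 / 275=1596.95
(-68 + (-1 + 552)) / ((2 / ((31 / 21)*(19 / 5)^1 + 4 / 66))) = 150627 / 110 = 1369.34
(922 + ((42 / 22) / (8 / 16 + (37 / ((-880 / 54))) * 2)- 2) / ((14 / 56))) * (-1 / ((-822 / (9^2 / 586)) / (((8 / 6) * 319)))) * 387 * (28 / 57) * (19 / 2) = 600623041788 / 5097907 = 117817.58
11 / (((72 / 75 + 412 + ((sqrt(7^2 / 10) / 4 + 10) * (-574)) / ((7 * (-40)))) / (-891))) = -453156422400 / 20041203689 + 375051600 * sqrt(10) / 20041203689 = -22.55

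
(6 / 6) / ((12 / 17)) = 17 / 12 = 1.42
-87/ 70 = -1.24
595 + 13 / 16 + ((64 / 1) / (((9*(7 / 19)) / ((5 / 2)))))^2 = 185702077 / 63504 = 2924.26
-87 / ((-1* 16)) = 87 / 16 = 5.44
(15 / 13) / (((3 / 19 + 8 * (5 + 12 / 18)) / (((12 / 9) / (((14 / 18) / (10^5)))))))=1026000000 / 235963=4348.14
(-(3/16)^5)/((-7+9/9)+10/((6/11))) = -729/38797312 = -0.00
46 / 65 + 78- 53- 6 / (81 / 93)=11009 / 585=18.82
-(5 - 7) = 2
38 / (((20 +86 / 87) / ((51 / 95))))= 4437 / 4565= 0.97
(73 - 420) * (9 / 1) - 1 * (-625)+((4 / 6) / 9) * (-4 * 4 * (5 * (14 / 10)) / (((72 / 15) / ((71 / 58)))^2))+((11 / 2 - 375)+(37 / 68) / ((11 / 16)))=-876595311073 / 305727048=-2867.25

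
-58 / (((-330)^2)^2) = -29 / 5929605000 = -0.00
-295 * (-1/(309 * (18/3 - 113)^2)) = 295/3537741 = 0.00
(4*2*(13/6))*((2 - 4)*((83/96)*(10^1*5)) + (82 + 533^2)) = 88634377/18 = 4924132.06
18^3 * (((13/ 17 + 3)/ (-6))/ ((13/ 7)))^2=32514048/ 48841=665.71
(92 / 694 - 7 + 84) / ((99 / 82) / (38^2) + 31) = 3169190120 / 1273749209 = 2.49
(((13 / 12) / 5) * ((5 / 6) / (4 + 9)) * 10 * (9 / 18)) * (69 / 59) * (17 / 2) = 1955 / 2832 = 0.69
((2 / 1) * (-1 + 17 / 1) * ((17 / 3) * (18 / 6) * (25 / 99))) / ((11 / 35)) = 476000 / 1089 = 437.10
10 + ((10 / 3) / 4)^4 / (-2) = 25295 / 2592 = 9.76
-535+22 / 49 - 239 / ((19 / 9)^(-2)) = -6349304 / 3969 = -1599.72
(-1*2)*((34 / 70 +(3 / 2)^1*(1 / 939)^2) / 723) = -9992873 / 7437316635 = -0.00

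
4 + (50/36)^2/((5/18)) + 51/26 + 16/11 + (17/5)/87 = 2687183/186615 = 14.40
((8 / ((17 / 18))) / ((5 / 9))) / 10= 648 / 425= 1.52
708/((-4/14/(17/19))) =-42126/19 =-2217.16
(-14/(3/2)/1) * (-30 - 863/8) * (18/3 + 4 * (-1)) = 7721/3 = 2573.67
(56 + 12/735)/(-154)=-6862/18865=-0.36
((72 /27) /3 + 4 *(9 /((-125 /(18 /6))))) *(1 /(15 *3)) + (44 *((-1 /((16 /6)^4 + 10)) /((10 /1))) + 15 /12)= 53191351 /45157500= 1.18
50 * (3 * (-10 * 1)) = -1500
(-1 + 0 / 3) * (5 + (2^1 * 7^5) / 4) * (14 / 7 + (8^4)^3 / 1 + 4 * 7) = -577827720386911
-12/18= -2/3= -0.67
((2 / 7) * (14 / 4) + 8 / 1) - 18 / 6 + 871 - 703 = 174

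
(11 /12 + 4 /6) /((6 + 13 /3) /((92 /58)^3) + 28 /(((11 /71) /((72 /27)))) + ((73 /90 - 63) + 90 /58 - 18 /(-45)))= 2212325610 /592844673743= 0.00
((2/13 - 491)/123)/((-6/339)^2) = -27159663/2132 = -12739.05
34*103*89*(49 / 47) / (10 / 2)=15272222 / 235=64988.18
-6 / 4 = -3 / 2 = -1.50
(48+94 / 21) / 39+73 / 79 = 2.27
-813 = -813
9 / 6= 3 / 2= 1.50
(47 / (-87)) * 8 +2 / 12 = -241 / 58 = -4.16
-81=-81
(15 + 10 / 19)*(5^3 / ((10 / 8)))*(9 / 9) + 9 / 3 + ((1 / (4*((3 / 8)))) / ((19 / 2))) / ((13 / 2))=1152731 / 741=1555.64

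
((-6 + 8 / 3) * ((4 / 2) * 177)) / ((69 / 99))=-38940 / 23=-1693.04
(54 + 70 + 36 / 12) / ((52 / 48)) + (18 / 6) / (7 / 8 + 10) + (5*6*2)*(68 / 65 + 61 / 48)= 29757 / 116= 256.53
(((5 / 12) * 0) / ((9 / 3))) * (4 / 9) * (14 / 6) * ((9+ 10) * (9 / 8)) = 0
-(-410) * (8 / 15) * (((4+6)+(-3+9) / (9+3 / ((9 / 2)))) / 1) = 2322.39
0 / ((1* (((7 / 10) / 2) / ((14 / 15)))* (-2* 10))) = 0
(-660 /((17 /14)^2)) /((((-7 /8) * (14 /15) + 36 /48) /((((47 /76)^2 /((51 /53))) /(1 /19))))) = 4732837725 /93347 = 50701.55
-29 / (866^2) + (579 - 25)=415475595 / 749956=554.00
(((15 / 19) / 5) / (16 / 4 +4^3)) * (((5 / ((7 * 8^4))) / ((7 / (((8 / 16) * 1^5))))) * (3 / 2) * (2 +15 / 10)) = 45 / 296353792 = 0.00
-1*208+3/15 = -1039/5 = -207.80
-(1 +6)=-7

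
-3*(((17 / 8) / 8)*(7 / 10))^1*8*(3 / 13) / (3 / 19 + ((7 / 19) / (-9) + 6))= -183141 / 1087840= -0.17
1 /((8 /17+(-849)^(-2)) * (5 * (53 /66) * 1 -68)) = -808738722 /24351612775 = -0.03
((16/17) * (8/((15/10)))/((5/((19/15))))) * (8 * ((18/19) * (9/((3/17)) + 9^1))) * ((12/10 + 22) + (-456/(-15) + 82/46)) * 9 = 2817441792/9775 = 288229.34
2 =2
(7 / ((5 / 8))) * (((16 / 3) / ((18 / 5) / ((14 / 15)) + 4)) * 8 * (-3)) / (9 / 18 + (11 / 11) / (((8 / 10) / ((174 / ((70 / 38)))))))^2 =-614656 / 47361875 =-0.01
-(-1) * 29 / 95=0.31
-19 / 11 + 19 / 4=133 / 44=3.02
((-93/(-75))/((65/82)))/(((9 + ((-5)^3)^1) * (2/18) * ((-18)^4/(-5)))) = 1271/219866400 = 0.00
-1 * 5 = -5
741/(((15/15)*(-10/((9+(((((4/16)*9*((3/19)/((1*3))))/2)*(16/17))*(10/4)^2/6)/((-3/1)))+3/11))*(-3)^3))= 1709617/67320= 25.40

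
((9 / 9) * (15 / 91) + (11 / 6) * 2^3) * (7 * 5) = 20245 / 39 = 519.10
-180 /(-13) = 180 /13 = 13.85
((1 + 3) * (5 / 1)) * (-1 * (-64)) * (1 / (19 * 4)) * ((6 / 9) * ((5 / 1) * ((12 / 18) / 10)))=640 / 171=3.74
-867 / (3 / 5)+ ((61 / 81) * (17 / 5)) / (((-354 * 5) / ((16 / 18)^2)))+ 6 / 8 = -1444.25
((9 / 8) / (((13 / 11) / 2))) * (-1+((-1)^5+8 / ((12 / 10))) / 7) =-33 / 91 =-0.36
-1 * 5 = -5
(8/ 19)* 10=80/ 19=4.21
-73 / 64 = -1.14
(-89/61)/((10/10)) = -89/61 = -1.46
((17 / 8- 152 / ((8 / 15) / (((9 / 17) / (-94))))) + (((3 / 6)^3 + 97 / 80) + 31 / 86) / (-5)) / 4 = 46595491 / 54971200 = 0.85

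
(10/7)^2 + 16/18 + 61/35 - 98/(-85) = 218369/37485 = 5.83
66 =66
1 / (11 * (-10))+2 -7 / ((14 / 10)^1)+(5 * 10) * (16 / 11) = 7669 / 110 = 69.72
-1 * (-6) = 6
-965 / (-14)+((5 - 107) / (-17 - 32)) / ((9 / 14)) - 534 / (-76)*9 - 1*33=5837 / 57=102.40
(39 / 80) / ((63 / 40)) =13 / 42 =0.31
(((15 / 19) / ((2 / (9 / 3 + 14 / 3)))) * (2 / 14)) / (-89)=-115 / 23674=-0.00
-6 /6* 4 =-4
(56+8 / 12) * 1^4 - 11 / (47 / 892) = -21446 / 141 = -152.10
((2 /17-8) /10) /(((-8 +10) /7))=-469 /170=-2.76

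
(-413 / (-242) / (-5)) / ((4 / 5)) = -413 / 968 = -0.43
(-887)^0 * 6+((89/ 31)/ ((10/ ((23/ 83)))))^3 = 102213216459823/ 17034106517000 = 6.00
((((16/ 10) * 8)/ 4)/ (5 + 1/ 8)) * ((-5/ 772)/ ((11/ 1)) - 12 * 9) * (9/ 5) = -264136608/ 2176075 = -121.38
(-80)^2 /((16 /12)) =4800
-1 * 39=-39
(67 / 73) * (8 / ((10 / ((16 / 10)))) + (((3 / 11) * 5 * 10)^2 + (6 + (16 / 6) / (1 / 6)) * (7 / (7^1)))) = 42405774 / 220825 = 192.03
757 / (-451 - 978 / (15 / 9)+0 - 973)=-3785 / 10054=-0.38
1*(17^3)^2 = 24137569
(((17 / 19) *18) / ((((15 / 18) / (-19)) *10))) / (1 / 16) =-14688 / 25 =-587.52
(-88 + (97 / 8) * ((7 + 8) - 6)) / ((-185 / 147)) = -24843 / 1480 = -16.79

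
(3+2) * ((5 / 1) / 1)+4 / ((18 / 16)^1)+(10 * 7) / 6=362 / 9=40.22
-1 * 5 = -5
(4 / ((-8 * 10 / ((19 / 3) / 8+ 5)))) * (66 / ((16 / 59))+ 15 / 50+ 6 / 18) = -4070059 / 57600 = -70.66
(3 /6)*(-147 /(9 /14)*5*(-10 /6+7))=-27440 /9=-3048.89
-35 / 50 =-0.70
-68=-68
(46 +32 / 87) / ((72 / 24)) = 4034 / 261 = 15.46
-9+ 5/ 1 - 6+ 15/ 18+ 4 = -31/ 6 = -5.17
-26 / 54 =-13 / 27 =-0.48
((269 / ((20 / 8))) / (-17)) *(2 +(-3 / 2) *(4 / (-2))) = -538 / 17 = -31.65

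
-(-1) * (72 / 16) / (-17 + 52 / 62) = -93 / 334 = -0.28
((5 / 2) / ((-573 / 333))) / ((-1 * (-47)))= -555 / 17954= -0.03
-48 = -48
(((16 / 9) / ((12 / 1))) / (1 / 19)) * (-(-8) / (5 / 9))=608 / 15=40.53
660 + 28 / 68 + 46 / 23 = 11261 / 17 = 662.41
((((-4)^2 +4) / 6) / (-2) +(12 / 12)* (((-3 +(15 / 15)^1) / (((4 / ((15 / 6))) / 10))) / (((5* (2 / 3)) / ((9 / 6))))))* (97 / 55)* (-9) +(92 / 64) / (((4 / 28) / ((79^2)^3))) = 430507883748061 / 176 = 2446067521295.80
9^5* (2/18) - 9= 6552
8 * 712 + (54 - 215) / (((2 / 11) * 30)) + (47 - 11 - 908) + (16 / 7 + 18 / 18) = 2015063 / 420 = 4797.77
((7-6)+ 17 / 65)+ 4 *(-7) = -1738 / 65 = -26.74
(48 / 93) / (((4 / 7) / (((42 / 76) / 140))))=21 / 5890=0.00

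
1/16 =0.06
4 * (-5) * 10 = -200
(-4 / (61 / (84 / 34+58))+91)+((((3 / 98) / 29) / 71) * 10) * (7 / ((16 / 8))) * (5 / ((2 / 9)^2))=10413062295 / 119570248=87.09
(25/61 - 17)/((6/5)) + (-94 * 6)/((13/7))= -755374/2379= -317.52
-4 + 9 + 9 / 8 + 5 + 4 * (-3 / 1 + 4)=121 / 8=15.12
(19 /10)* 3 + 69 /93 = 6.44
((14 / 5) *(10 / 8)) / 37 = 7 / 74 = 0.09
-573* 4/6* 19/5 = -7258/5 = -1451.60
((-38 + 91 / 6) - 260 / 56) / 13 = -577 / 273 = -2.11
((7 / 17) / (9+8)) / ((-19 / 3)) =-0.00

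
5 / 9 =0.56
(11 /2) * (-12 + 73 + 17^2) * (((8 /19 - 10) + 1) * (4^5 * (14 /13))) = -4498278400 /247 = -18211653.44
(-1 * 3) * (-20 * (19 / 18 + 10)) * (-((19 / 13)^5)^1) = -4927437010 / 1113879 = -4423.67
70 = 70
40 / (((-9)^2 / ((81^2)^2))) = 21257640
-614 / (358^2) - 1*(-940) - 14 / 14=60172691 / 64082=939.00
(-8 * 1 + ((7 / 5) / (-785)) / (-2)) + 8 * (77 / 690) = -7.11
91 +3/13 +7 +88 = 2421/13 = 186.23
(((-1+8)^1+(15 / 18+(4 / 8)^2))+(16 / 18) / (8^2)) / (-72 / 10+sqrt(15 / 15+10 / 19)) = -1.36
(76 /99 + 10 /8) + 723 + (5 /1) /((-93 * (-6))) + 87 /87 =2970901 /4092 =726.03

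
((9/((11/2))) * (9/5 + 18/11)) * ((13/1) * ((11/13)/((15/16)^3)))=516096/6875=75.07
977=977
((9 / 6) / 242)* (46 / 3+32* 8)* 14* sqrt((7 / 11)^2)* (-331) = -600103 / 121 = -4959.53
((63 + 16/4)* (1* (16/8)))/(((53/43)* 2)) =2881/53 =54.36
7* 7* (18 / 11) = 882 / 11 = 80.18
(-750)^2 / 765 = 12500 / 17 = 735.29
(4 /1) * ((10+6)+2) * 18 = 1296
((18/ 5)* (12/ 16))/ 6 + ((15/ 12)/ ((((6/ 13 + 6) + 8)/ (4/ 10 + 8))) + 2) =5971/ 1880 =3.18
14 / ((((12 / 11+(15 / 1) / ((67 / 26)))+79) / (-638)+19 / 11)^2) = 3095311554104 / 560786806449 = 5.52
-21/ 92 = -0.23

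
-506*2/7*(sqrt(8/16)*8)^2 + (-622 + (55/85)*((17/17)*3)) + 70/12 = -3741725/714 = -5240.51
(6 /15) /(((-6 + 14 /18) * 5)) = -18 /1175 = -0.02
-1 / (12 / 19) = -19 / 12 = -1.58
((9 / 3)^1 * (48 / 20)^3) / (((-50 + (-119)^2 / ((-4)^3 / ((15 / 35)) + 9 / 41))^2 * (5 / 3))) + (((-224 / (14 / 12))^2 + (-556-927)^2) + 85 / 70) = 138324292806117128451943 / 61858118661578750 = 2236154.22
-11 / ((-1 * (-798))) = -11 / 798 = -0.01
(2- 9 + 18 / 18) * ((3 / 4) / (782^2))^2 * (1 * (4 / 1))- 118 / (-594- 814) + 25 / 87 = 531329319408335 / 1431525014660928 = 0.37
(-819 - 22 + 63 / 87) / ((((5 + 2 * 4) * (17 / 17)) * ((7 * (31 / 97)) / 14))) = -4727392 / 11687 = -404.50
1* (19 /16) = 19 /16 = 1.19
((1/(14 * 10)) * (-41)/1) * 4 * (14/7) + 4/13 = -926/455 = -2.04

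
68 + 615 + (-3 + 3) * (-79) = 683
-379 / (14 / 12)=-324.86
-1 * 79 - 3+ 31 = -51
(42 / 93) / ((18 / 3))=7 / 93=0.08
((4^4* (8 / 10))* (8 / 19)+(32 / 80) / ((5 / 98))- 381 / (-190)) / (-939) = -0.10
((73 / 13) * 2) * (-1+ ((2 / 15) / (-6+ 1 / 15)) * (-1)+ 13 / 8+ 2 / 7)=339523 / 32396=10.48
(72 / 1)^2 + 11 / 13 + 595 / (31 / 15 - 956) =5184.22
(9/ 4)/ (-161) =-9/ 644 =-0.01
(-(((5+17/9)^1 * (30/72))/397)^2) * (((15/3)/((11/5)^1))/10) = -120125/10110932568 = -0.00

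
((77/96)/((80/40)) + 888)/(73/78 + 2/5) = 11087245/16672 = 665.02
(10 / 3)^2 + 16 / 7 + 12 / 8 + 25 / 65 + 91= 174089 / 1638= 106.28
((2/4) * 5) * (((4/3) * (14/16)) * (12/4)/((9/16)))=140/9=15.56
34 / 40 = 17 / 20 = 0.85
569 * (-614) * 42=-14673372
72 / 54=4 / 3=1.33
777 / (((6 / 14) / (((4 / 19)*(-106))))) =-768712 / 19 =-40458.53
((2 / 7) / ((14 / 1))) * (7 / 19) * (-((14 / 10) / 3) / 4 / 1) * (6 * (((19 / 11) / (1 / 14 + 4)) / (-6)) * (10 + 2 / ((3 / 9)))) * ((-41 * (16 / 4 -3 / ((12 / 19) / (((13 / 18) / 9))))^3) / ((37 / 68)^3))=-3636530192574475 / 50634791310213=-71.82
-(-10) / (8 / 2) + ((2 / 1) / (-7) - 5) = -39 / 14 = -2.79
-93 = -93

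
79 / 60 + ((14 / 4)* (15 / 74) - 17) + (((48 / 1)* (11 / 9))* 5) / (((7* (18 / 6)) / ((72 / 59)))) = 2.07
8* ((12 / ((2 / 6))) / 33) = 96 / 11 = 8.73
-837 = -837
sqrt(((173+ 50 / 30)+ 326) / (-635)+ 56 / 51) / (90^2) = sqrt(36076890) / 87439500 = 0.00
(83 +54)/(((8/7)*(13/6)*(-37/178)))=-256053/962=-266.17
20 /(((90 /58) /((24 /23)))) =928 /69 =13.45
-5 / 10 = -1 / 2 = -0.50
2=2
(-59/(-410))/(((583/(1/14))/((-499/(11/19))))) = -559379/36810620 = -0.02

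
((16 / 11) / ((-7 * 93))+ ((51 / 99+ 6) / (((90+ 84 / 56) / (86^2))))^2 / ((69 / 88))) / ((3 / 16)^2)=10060780.91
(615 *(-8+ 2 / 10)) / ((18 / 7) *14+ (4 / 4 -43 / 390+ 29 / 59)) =-110378970 / 860143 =-128.33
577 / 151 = 3.82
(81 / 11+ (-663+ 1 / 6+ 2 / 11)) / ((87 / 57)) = -821731 / 1914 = -429.33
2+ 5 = 7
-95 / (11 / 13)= -1235 / 11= -112.27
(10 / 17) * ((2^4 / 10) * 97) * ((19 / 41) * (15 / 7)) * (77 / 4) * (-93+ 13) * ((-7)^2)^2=-233642270400 / 697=-335211291.82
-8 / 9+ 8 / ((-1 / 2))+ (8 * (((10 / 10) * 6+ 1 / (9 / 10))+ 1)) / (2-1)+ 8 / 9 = 440 / 9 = 48.89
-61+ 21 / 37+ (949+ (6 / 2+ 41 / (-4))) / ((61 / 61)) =130435 / 148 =881.32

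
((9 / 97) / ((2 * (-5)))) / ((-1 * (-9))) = -0.00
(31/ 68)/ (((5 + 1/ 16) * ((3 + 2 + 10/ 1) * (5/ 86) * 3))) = 10664/ 309825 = 0.03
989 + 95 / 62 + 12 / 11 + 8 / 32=1352915 / 1364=991.87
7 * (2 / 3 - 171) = -3577 / 3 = -1192.33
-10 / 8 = -5 / 4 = -1.25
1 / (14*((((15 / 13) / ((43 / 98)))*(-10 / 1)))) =-0.00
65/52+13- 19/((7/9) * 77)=30039/2156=13.93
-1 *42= -42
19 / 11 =1.73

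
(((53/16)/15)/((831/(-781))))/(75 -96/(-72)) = -41393/15223920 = -0.00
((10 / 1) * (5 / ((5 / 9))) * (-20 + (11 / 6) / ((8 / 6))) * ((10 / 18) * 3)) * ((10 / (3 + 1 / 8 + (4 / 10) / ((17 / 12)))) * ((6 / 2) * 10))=-569925000 / 2317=-245975.40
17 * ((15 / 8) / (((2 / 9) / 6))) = 6885 / 8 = 860.62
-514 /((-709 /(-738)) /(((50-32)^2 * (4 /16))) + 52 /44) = -337984812 /784913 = -430.60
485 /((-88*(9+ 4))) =-485 /1144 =-0.42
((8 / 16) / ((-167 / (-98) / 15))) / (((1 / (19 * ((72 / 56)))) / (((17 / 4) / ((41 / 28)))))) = 2136645 / 6847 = 312.06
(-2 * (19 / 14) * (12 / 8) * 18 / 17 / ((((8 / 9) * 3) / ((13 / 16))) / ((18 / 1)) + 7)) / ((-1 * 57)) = 3159 / 299999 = 0.01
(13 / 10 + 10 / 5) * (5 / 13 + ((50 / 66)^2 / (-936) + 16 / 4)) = 4468631 / 308880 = 14.47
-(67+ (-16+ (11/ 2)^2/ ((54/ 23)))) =-13799/ 216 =-63.88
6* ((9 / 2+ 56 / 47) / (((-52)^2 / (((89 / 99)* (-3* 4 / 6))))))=-47615 / 2096952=-0.02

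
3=3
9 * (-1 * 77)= -693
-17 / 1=-17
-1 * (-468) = 468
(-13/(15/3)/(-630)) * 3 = 13/1050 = 0.01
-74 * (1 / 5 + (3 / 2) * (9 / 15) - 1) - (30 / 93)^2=-7.50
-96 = -96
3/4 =0.75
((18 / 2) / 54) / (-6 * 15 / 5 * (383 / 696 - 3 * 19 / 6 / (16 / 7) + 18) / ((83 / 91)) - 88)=-19256 / 42986955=-0.00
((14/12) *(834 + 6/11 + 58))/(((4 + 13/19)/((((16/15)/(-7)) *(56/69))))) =-83570816/3039795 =-27.49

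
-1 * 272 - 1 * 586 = -858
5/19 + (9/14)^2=2519/3724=0.68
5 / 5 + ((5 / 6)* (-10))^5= -9765382 / 243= -40186.76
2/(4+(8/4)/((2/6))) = 1/5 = 0.20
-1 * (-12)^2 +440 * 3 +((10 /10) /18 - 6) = 21061 /18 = 1170.06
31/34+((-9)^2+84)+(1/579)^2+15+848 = 11727735937/11398194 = 1028.91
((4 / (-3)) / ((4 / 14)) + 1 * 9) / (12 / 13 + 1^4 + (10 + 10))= 169 / 855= 0.20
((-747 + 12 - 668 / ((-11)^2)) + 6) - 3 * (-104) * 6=1137.48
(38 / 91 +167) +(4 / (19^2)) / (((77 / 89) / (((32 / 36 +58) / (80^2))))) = 87117447721 / 520359840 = 167.42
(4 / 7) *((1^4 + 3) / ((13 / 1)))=16 / 91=0.18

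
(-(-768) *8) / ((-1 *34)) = -3072 / 17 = -180.71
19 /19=1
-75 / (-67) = 75 / 67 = 1.12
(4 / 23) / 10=2 / 115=0.02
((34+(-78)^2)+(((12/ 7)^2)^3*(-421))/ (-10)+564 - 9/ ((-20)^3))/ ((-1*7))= -7294725414041/ 6588344000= -1107.22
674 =674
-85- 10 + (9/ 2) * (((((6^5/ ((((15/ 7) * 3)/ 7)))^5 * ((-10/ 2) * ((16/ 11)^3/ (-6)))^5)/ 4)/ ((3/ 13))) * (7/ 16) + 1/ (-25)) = 2150380346743119956443121774601847377691/ 208862408470782550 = 10295679162600164344999.56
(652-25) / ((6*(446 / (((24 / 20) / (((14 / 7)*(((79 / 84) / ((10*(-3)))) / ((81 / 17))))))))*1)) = -21.37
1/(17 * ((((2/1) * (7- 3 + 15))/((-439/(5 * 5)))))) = -439/16150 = -0.03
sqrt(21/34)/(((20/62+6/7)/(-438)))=-291.79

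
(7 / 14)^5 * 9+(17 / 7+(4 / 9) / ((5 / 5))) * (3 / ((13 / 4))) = 25625 / 8736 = 2.93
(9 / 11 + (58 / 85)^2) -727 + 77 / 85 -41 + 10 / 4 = -121328177 / 158950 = -763.31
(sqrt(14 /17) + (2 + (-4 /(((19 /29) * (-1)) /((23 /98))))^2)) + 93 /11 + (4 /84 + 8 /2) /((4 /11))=sqrt(238) /17 + 2704551127 /114412452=24.55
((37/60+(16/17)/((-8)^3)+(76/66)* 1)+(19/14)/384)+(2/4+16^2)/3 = 438667277/5026560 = 87.27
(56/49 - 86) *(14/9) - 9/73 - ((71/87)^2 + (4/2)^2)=-75581146/552537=-136.79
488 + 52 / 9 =4444 / 9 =493.78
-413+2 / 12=-2477 / 6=-412.83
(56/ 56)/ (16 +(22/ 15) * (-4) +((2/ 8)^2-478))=-240/ 112273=-0.00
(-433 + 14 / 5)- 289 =-3596 / 5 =-719.20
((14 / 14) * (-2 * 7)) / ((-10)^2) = -7 / 50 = -0.14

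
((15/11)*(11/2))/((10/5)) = 15/4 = 3.75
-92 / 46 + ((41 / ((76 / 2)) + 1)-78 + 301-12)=8021 / 38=211.08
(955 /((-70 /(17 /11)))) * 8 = -12988 /77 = -168.68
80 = 80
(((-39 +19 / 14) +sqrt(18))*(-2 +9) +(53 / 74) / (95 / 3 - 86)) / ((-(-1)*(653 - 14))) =-1589248 / 3853809 +7*sqrt(2) / 213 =-0.37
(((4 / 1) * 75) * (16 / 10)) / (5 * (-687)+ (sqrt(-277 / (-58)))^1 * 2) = -47815200 / 342176971 -480 * sqrt(16066) / 342176971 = -0.14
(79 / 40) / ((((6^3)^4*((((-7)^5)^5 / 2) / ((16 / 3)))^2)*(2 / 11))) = 869 / 2752640814901200072802641804881304057068447097049920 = 0.00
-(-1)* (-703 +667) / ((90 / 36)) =-72 / 5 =-14.40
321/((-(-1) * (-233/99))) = -31779/233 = -136.39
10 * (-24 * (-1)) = 240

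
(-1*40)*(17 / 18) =-340 / 9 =-37.78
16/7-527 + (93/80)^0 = -3666/7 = -523.71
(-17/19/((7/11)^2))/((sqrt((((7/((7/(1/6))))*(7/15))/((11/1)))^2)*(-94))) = 1018215/306299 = 3.32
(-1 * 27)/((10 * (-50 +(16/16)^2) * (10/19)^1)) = 513/4900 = 0.10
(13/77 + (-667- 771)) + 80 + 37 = -101704/77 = -1320.83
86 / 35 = 2.46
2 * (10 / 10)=2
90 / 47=1.91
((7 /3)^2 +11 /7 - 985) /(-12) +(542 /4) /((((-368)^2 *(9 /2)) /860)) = 522715997 /6398784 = 81.69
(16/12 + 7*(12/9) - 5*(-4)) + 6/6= 95/3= 31.67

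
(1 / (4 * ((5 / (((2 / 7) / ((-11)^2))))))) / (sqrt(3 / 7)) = 0.00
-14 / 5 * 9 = -126 / 5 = -25.20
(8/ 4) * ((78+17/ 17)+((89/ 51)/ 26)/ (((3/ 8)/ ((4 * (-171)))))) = -19194/ 221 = -86.85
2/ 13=0.15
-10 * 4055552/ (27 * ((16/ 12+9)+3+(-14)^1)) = 20277760/ 9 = 2253084.44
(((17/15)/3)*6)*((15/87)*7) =238/87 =2.74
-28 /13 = -2.15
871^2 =758641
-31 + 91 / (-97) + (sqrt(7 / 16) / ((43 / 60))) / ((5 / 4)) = -3098 / 97 + 12 * sqrt(7) / 43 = -31.20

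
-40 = -40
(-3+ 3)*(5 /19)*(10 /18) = 0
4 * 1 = 4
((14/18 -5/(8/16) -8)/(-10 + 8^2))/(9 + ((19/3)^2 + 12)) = -31/5940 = -0.01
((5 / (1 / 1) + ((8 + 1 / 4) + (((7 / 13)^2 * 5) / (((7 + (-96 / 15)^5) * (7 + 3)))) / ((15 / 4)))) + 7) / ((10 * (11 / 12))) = 1377081273319 / 623370234630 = 2.21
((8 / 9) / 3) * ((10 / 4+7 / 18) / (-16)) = -13 / 243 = -0.05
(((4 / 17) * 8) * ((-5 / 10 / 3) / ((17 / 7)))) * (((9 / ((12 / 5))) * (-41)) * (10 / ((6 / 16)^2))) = 3673600 / 2601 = 1412.38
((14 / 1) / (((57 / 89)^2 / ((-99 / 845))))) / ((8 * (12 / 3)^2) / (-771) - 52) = 470246007 / 6134454950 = 0.08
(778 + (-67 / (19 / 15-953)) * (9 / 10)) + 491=1269.06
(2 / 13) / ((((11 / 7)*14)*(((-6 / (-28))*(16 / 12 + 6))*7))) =1 / 1573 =0.00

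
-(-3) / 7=0.43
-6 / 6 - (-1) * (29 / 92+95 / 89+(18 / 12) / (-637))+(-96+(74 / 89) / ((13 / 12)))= -94.85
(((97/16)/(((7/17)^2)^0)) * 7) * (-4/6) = -679/24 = -28.29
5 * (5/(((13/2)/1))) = 50/13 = 3.85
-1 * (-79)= 79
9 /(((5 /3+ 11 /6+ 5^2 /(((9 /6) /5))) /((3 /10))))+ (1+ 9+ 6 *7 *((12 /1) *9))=11842411 /2605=4546.03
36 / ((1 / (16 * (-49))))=-28224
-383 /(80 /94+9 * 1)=-18001 /463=-38.88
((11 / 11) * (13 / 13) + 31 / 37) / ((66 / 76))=2584 / 1221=2.12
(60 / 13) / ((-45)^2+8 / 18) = 540 / 236977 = 0.00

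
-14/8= -7/4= -1.75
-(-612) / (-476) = -9 / 7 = -1.29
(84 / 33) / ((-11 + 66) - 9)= 14 / 253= 0.06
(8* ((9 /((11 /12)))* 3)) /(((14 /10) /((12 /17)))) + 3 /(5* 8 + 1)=6380247 /53669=118.88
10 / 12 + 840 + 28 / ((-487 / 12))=2454899 / 2922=840.14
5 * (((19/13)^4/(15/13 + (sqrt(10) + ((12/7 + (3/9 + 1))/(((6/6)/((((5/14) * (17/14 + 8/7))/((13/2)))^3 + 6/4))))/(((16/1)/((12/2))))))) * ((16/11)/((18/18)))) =-22297280972679371095920/411856256234692301461 + 597494153358860616040 * sqrt(10)/31681250479591715497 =5.50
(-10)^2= 100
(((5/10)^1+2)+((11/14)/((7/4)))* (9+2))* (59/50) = 43011/4900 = 8.78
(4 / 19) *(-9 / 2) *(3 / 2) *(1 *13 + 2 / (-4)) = -675 / 38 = -17.76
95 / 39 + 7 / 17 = 1888 / 663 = 2.85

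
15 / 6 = 5 / 2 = 2.50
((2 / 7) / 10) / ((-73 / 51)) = -51 / 2555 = -0.02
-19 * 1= -19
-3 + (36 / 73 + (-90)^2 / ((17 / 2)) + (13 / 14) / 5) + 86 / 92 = 951.55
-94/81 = -1.16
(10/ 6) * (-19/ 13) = -95/ 39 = -2.44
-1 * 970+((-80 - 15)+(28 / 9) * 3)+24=-3095 / 3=-1031.67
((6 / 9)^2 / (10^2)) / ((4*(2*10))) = 1 / 18000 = 0.00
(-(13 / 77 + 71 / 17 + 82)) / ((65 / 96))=-10850496 / 85085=-127.53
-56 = -56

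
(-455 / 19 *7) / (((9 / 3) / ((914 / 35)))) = -83174 / 57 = -1459.19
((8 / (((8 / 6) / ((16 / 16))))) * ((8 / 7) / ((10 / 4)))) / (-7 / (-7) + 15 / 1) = 6 / 35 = 0.17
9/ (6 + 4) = 9/ 10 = 0.90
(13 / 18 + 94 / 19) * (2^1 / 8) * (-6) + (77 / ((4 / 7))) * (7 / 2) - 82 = 173791 / 456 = 381.12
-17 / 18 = -0.94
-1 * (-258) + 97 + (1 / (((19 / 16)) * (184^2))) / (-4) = 57089679 / 160816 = 355.00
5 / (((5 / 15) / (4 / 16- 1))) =-45 / 4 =-11.25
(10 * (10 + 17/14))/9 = 785/63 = 12.46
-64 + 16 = -48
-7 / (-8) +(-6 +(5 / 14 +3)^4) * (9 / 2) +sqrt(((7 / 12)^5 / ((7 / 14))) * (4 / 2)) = 49 * sqrt(21) / 432 +41909893 / 76832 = 545.99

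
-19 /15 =-1.27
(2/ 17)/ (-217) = -2/ 3689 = -0.00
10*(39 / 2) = 195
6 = 6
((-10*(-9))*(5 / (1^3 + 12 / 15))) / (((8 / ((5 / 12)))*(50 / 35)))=9.11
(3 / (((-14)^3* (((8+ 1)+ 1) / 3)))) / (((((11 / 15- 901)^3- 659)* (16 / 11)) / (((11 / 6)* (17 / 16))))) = 4165425 / 6919452681509494784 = 0.00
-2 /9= -0.22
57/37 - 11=-350/37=-9.46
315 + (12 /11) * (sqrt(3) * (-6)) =315-72 * sqrt(3) /11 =303.66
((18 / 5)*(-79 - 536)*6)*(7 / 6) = -15498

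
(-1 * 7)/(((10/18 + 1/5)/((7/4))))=-2205/136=-16.21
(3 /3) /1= 1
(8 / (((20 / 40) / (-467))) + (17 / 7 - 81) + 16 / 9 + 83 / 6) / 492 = -949405 / 61992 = -15.31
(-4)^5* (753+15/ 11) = -8497152/ 11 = -772468.36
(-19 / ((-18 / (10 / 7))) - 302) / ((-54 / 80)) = 757240 / 1701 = 445.17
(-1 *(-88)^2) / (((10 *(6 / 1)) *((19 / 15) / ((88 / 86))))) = -85184 / 817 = -104.26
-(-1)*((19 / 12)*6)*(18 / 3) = 57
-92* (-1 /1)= 92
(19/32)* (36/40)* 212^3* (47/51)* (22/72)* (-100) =-7312093855/51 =-143374389.31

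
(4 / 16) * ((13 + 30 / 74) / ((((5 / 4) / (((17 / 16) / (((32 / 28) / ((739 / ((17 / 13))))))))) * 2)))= 2084719 / 2960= 704.30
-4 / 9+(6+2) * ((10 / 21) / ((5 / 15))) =692 / 63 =10.98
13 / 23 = 0.57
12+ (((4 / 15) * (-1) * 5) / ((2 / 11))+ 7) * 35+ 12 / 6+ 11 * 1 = 40 / 3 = 13.33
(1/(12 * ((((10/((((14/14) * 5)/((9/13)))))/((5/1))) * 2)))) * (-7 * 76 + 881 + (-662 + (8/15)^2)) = -914693/19440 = -47.05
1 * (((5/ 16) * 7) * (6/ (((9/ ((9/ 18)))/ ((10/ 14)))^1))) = 0.52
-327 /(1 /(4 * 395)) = -516660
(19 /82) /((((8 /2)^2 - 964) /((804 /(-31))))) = 1273 /200818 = 0.01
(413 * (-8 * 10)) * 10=-330400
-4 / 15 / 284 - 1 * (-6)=6389 / 1065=6.00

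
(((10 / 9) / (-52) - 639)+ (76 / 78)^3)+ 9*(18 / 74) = -2791381823 / 4389606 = -635.91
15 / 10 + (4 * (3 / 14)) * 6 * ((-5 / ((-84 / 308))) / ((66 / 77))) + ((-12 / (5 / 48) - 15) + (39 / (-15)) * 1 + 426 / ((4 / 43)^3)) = 84671547 / 160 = 529197.17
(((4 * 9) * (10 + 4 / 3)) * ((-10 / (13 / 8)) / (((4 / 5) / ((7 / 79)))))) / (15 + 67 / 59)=-17700 / 1027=-17.23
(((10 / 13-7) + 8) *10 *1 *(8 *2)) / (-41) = -3680 / 533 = -6.90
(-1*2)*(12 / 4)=-6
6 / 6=1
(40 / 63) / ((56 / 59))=295 / 441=0.67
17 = 17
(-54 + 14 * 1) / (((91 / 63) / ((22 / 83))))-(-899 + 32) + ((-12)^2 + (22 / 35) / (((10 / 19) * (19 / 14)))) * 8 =54454429 / 26975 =2018.70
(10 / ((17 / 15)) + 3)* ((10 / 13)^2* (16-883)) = -1025100 / 169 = -6065.68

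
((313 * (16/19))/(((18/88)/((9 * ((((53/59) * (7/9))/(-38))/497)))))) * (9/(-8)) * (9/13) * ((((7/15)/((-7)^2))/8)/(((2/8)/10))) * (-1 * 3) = -6569244/137612839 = -0.05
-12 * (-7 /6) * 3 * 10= 420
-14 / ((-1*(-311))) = -14 / 311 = -0.05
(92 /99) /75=92 /7425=0.01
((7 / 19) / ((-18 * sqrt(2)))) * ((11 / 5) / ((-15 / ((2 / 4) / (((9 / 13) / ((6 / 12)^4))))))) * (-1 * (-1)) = 0.00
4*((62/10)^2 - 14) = 97.76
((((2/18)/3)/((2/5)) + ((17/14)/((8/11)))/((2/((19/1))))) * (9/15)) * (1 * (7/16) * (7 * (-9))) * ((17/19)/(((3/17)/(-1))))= 195201293/145920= 1337.73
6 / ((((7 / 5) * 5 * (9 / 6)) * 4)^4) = 1 / 518616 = 0.00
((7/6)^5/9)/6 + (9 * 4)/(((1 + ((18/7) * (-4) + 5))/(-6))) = 105899843/2099520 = 50.44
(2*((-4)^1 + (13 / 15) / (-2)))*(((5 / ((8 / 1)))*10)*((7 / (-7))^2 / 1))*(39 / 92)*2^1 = -46.98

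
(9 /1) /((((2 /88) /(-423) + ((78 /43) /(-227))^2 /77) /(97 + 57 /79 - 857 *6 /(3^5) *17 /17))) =-675704871844130744 /51875011801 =-13025633.12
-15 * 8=-120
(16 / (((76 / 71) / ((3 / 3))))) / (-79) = -284 / 1501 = -0.19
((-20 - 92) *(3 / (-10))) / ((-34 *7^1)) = -12 / 85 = -0.14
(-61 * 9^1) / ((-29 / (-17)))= -9333 / 29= -321.83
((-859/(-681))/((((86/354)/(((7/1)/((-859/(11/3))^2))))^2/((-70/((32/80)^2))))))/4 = -2185138137875/57464020849222872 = -0.00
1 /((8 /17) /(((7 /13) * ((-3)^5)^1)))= -28917 /104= -278.05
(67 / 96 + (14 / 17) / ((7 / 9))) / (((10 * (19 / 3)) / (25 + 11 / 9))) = 169153 / 232560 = 0.73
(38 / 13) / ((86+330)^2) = 19 / 1124864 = 0.00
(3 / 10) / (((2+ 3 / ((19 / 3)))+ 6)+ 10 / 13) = 247 / 7610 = 0.03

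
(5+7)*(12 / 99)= 16 / 11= 1.45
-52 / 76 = -13 / 19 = -0.68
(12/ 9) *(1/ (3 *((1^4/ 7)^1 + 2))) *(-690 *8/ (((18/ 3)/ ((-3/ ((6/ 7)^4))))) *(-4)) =-3092488/ 729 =-4242.10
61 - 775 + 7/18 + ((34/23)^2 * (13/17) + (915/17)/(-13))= -1506892183/2104362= -716.08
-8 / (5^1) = -8 / 5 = -1.60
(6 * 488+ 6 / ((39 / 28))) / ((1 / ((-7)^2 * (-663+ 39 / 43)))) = -4090657200 / 43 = -95131562.79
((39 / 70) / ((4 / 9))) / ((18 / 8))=39 / 70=0.56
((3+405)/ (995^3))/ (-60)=-34/ 4925374375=-0.00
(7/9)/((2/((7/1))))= 49/18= 2.72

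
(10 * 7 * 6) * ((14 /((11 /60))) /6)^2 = 8232000 /121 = 68033.06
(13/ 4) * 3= 39/ 4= 9.75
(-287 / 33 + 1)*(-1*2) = 508 / 33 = 15.39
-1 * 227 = -227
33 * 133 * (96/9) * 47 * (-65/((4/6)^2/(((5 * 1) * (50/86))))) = -935469418.60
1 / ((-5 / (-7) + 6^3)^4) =2401 / 5295931061521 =0.00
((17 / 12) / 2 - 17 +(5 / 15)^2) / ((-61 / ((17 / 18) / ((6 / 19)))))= 376295 / 474336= 0.79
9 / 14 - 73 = -1013 / 14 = -72.36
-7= -7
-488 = -488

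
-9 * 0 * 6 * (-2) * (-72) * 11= 0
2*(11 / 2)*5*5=275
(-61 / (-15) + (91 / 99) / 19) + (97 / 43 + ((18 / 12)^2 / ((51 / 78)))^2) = 8514437411 / 467503740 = 18.21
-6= -6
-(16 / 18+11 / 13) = -203 / 117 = -1.74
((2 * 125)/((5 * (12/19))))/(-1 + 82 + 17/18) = 57/59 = 0.97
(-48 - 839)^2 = 786769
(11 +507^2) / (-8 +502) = 520.36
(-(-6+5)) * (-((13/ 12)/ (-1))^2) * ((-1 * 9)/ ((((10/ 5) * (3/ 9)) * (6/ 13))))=2197/ 64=34.33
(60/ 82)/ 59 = 0.01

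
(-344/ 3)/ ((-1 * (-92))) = -86/ 69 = -1.25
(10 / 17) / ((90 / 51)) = 1 / 3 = 0.33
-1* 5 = -5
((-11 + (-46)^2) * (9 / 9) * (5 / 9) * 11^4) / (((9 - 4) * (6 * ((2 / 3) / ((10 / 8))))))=154096525 / 144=1070114.76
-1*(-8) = 8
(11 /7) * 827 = 9097 /7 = 1299.57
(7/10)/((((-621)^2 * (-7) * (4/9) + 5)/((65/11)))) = -91/26394874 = -0.00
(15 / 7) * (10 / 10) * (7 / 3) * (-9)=-45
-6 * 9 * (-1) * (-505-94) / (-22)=16173 / 11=1470.27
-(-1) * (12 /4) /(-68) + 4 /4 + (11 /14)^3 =67217 /46648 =1.44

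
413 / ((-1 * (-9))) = 413 / 9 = 45.89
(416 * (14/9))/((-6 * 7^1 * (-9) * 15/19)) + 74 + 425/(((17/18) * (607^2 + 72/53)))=76.17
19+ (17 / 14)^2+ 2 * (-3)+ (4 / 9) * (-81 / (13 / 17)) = -83071 / 2548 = -32.60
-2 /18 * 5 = -5 /9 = -0.56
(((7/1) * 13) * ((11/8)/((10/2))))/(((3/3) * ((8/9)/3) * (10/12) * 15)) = 27027/4000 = 6.76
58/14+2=43/7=6.14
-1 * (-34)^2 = -1156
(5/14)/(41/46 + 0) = 115/287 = 0.40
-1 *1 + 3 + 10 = 12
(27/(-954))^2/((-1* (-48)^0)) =-9/11236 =-0.00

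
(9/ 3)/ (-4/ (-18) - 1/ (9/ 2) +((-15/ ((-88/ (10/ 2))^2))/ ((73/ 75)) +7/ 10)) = 8479680/ 1837967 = 4.61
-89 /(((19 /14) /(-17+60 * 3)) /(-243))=49352814 /19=2597516.53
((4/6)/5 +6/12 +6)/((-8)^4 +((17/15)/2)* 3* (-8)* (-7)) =199/125736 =0.00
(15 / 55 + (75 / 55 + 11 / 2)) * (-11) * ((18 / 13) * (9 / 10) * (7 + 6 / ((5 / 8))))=-1055511 / 650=-1623.86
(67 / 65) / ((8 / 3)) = 201 / 520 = 0.39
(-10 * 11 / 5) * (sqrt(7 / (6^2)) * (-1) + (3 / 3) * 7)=-154 + 11 * sqrt(7) / 3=-144.30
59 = 59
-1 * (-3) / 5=3 / 5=0.60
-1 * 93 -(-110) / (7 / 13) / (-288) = -94459 / 1008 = -93.71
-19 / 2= -9.50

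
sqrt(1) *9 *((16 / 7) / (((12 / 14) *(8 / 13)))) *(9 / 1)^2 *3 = 9477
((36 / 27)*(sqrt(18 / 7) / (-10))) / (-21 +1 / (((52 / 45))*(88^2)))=805376*sqrt(14) / 295974105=0.01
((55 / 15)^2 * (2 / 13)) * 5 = 10.34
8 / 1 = 8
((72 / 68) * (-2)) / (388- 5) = -36 / 6511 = -0.01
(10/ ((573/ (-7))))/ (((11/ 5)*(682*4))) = -175/ 8597292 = -0.00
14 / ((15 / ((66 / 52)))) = 77 / 65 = 1.18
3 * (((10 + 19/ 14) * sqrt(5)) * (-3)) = -1431 * sqrt(5)/ 14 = -228.56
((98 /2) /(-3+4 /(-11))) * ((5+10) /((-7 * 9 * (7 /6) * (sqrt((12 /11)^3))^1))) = 605 * sqrt(33) /1332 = 2.61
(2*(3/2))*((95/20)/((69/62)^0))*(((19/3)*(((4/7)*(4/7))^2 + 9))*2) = 7893265/4802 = 1643.75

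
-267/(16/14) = -1869/8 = -233.62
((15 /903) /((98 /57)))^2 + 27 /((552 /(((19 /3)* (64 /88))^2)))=1.04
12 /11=1.09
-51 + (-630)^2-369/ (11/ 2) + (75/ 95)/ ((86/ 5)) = 396781.95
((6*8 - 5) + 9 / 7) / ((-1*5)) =-62 / 7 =-8.86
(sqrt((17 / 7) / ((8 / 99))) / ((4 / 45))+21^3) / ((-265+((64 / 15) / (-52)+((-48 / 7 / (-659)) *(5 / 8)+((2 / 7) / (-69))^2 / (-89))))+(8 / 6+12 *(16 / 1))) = -8236466257518135 / 63805456353073-17152157970675 *sqrt(2618) / 1020887301649168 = -129.95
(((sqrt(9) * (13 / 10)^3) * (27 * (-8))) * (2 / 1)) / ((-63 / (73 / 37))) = 2886858 / 32375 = 89.17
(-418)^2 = 174724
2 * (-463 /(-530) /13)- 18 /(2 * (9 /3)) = -9872 /3445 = -2.87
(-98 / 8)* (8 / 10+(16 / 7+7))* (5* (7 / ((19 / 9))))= -155673 / 76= -2048.33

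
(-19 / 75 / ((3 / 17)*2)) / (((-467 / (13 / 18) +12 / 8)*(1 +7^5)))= 4199 / 63432131400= 0.00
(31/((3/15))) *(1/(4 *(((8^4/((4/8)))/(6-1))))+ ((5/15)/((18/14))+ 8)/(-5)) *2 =-226504259/442368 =-512.03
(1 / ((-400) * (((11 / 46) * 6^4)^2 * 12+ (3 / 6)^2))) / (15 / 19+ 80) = -10051 / 374356254513500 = -0.00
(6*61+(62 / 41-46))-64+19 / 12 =127475 / 492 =259.10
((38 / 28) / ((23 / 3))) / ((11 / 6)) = 171 / 1771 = 0.10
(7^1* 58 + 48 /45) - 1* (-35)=6631 /15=442.07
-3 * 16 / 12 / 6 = -2 / 3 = -0.67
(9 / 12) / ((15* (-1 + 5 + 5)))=1 / 180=0.01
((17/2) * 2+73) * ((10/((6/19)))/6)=475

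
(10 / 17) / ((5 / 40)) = 80 / 17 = 4.71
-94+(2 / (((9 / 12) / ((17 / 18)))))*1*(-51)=-2002 / 9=-222.44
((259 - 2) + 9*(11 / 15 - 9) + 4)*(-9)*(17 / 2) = -142749 / 10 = -14274.90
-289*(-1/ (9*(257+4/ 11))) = 3179/ 25479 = 0.12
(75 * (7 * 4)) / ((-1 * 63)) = -100 / 3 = -33.33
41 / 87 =0.47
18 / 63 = 2 / 7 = 0.29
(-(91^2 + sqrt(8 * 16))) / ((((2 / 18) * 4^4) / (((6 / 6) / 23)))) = -74529 / 5888 - 9 * sqrt(2) / 736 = -12.68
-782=-782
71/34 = 2.09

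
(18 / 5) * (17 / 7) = 306 / 35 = 8.74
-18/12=-3/2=-1.50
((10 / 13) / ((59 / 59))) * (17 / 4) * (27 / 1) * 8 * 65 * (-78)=-3580200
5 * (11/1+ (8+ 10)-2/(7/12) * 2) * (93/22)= 468.02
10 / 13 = 0.77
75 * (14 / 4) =525 / 2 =262.50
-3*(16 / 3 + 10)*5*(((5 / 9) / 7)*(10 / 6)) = -5750 / 189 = -30.42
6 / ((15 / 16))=32 / 5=6.40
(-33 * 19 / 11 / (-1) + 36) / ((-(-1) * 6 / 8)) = 124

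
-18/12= -3/2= -1.50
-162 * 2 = -324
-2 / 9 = -0.22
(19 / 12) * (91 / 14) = 247 / 24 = 10.29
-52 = -52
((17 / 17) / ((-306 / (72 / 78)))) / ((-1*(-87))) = -2 / 57681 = -0.00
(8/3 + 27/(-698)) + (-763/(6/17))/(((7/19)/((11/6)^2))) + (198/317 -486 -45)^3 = -358314569346263062411/2401358299992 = -149213288.72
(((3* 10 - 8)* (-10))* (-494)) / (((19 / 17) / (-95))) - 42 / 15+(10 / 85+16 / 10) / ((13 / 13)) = -9237801.08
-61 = -61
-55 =-55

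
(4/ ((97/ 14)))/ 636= 14/ 15423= 0.00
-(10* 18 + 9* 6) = -234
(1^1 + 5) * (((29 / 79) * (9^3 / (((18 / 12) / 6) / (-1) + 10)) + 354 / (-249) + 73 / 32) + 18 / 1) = 378932355 / 1363856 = 277.84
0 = 0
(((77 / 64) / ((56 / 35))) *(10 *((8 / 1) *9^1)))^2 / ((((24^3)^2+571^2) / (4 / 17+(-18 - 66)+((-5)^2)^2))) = 2761731905625 / 3332396327936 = 0.83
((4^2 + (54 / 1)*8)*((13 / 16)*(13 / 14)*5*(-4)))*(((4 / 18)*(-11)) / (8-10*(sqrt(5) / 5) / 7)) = 520520*sqrt(5) / 7011 + 14574560 / 7011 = 2244.83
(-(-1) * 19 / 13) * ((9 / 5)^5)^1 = 1121931 / 40625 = 27.62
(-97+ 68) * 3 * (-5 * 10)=4350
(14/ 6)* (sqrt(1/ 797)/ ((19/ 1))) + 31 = 7* sqrt(797)/ 45429 + 31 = 31.00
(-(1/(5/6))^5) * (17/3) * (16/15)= -235008/15625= -15.04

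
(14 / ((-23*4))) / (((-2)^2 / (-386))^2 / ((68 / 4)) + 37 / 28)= -0.12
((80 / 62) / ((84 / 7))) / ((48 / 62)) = 5 / 36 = 0.14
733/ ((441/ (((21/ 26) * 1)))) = 733/ 546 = 1.34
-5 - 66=-71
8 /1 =8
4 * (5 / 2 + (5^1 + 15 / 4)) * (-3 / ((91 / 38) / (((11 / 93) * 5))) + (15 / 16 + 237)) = 481774815 / 45136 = 10673.85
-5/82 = -0.06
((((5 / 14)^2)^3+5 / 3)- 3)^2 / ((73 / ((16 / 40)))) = 904281219270361 / 93119751076423680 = 0.01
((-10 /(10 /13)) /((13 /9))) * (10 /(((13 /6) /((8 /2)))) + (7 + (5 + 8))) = -4500 /13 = -346.15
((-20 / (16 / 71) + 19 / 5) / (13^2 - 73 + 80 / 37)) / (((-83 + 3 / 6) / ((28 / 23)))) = 440041 / 34458600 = 0.01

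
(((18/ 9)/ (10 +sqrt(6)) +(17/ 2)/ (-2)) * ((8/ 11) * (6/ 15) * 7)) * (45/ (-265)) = 1008 * sqrt(6)/ 137005 +17388/ 12455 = 1.41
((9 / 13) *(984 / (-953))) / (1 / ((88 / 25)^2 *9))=-617227776 / 7743125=-79.71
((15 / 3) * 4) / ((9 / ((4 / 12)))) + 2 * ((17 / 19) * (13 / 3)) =4358 / 513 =8.50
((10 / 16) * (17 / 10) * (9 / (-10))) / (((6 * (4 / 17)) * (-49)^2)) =-867 / 3073280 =-0.00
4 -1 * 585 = -581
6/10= 3/5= 0.60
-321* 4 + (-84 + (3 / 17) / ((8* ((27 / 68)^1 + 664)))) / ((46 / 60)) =-62959881 / 45179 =-1393.57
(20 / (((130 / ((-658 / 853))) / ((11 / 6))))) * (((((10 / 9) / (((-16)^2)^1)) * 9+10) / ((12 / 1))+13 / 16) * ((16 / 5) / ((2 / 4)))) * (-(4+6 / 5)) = 9166927 / 767700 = 11.94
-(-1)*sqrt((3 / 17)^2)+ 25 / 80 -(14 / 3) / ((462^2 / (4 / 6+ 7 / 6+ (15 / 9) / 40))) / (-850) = 0.49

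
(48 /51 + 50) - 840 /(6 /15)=-34834 /17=-2049.06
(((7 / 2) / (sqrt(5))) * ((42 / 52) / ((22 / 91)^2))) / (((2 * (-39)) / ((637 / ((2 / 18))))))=-13764933 * sqrt(5) / 19360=-1589.84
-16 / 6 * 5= -40 / 3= -13.33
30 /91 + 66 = 6036 /91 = 66.33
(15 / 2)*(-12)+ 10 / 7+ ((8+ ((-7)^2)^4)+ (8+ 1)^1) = 40353106 / 7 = 5764729.43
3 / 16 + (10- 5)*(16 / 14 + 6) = 4021 / 112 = 35.90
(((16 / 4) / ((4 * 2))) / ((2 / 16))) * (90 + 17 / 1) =428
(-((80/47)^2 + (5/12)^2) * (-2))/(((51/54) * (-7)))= -976825/1051484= -0.93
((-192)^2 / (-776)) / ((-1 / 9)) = 41472 / 97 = 427.55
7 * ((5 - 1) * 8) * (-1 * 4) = -896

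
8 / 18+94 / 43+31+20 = 20755 / 387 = 53.63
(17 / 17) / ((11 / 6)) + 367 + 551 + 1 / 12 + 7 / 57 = 2304229 / 2508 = 918.75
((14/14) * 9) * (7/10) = 63/10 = 6.30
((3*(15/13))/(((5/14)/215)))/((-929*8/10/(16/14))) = -38700/12077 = -3.20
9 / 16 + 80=1289 / 16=80.56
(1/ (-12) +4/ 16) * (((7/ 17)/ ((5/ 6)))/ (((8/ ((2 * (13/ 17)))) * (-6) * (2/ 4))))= -91/ 17340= -0.01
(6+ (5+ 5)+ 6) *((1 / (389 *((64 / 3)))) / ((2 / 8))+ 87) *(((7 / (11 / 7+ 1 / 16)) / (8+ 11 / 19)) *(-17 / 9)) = -1805.43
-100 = -100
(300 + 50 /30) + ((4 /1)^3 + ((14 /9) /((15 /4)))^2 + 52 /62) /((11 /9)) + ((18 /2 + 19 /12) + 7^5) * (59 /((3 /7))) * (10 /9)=2572822.23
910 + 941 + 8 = 1859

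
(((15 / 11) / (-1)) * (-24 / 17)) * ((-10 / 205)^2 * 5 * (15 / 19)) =108000 / 5972593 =0.02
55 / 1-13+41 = 83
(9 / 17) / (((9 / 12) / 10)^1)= 7.06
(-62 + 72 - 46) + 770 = 734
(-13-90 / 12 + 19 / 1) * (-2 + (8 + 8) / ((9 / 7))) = -47 / 3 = -15.67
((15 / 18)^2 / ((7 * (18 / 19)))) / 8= 475 / 36288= 0.01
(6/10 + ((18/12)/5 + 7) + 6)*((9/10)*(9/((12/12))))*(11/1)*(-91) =-11270259/100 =-112702.59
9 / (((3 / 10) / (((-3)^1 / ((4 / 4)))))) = -90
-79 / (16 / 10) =-395 / 8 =-49.38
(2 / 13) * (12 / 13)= 24 / 169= 0.14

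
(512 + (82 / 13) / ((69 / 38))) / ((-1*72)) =-115595 / 16146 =-7.16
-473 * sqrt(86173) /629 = -220.75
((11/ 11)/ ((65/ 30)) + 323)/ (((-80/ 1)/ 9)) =-7569/ 208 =-36.39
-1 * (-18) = 18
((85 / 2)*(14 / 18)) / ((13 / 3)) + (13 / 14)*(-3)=1322 / 273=4.84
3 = 3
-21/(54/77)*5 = -2695/18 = -149.72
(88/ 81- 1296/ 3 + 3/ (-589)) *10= -205586990/ 47709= -4309.19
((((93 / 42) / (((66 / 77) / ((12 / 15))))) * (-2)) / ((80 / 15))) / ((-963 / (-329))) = -10199 / 38520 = -0.26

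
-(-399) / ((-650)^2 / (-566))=-112917 / 211250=-0.53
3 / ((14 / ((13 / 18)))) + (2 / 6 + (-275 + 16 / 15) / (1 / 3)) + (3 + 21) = -334871 / 420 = -797.31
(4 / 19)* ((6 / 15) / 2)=4 / 95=0.04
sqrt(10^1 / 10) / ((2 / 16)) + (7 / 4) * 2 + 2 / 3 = 73 / 6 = 12.17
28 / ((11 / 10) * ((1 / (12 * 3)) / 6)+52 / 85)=1028160 / 22651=45.39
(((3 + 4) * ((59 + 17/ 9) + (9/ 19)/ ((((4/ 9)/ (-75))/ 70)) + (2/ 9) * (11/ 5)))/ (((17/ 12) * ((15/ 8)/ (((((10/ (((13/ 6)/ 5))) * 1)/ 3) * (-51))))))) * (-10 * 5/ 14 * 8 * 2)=-242257126400/ 741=-326932694.20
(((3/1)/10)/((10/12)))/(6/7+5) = 63/1025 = 0.06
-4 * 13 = -52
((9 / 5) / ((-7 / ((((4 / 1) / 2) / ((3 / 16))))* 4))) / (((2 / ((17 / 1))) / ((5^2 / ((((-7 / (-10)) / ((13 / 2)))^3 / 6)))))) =-1680705000 / 2401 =-700002.08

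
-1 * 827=-827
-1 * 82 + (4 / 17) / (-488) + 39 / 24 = -666795 / 8296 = -80.38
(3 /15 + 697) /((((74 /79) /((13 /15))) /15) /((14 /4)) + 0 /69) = 12530427 /370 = 33866.02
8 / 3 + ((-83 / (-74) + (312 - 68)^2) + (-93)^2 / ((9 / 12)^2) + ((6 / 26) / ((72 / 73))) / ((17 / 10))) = 74915.93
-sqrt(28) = -2 * sqrt(7) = -5.29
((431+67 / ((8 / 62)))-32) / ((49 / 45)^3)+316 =483410461 / 470596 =1027.23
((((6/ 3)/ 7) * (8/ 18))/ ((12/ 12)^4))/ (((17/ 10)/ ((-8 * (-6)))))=1280/ 357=3.59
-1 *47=-47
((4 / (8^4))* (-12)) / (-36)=1 / 3072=0.00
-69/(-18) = 23/6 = 3.83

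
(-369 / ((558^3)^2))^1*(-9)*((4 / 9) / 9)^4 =164 / 250657253250011286561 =0.00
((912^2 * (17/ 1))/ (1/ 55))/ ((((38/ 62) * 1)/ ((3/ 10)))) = 380654208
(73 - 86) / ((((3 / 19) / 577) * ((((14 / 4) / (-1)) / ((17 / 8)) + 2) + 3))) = -127517 / 9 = -14168.56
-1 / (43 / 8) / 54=-4 / 1161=-0.00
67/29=2.31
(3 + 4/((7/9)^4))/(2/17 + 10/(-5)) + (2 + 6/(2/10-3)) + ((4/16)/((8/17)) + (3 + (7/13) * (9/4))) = -1398651/499408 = -2.80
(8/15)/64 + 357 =42841/120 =357.01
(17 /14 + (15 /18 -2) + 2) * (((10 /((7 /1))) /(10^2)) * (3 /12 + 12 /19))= 2881 /111720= 0.03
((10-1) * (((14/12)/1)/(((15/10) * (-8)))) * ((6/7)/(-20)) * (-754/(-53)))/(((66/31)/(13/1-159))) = -853151/23320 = -36.58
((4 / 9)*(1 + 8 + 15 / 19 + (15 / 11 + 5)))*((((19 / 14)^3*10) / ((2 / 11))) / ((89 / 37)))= 112733080 / 274743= 410.32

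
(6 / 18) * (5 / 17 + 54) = 18.10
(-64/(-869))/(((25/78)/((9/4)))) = 11232/21725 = 0.52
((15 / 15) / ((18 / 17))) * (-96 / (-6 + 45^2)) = -272 / 6057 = -0.04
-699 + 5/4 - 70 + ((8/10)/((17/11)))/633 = -165234979/215220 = -767.75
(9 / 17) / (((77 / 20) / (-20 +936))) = 164880 / 1309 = 125.96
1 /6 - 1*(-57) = 343 /6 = 57.17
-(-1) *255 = 255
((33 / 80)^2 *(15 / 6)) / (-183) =-363 / 156160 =-0.00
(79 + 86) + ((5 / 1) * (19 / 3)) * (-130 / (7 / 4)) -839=-63554 / 21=-3026.38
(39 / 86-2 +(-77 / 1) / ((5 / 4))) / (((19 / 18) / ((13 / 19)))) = -3176901 / 77615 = -40.93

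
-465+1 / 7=-3254 / 7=-464.86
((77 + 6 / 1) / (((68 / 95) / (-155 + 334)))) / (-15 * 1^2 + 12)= -1411415 / 204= -6918.70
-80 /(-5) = 16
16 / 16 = 1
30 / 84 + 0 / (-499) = 5 / 14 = 0.36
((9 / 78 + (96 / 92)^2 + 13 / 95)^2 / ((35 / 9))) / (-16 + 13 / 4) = -9211529191107 / 253958191088875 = -0.04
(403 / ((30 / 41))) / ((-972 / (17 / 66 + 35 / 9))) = -13565383 / 5773680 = -2.35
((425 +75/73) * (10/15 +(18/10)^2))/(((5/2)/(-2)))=-1457968/1095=-1331.48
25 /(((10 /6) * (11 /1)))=15 /11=1.36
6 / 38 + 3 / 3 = 22 / 19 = 1.16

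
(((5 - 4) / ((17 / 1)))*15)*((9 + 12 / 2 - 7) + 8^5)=28920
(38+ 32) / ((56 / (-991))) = -4955 / 4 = -1238.75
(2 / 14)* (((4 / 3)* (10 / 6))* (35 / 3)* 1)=100 / 27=3.70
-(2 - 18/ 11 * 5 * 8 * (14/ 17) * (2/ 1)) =19786/ 187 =105.81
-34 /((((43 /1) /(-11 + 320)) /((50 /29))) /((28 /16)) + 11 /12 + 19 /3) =-7354200 /1578151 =-4.66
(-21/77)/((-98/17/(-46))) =-1173/539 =-2.18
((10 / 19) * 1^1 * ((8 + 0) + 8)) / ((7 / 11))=1760 / 133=13.23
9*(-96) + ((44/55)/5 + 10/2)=-21471/25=-858.84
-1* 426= -426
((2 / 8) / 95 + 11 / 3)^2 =17497489 / 1299600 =13.46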